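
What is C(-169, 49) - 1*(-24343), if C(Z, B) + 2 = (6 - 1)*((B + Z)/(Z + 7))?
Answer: 657307/27 ≈ 24345.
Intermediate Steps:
C(Z, B) = -2 + 5*(B + Z)/(7 + Z) (C(Z, B) = -2 + (6 - 1)*((B + Z)/(Z + 7)) = -2 + 5*((B + Z)/(7 + Z)) = -2 + 5*(B + Z)/(7 + Z))
C(-169, 49) - 1*(-24343) = (-14 + 3*(-169) + 5*49)/(7 - 169) - 1*(-24343) = (-14 - 507 + 245)/(-162) + 24343 = -1/162*(-276) + 24343 = 46/27 + 24343 = 657307/27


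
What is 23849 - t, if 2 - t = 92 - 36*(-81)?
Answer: 26855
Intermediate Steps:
t = -3006 (t = 2 - (92 - 36*(-81)) = 2 - (92 + 2916) = 2 - 1*3008 = 2 - 3008 = -3006)
23849 - t = 23849 - 1*(-3006) = 23849 + 3006 = 26855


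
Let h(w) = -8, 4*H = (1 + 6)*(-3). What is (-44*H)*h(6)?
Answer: -1848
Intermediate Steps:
H = -21/4 (H = ((1 + 6)*(-3))/4 = (7*(-3))/4 = (¼)*(-21) = -21/4 ≈ -5.2500)
(-44*H)*h(6) = -44*(-21/4)*(-8) = 231*(-8) = -1848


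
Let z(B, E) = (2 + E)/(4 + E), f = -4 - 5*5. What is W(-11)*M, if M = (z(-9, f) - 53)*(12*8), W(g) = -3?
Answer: 373824/25 ≈ 14953.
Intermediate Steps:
f = -29 (f = -4 - 25 = -29)
z(B, E) = (2 + E)/(4 + E)
M = -124608/25 (M = ((2 - 29)/(4 - 29) - 53)*(12*8) = (-27/(-25) - 53)*96 = (-1/25*(-27) - 53)*96 = (27/25 - 53)*96 = -1298/25*96 = -124608/25 ≈ -4984.3)
W(-11)*M = -3*(-124608/25) = 373824/25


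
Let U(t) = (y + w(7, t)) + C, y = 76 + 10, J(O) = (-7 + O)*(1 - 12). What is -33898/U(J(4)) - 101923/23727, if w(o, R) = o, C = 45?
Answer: -136393870/545721 ≈ -249.93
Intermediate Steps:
J(O) = 77 - 11*O (J(O) = (-7 + O)*(-11) = 77 - 11*O)
y = 86
U(t) = 138 (U(t) = (86 + 7) + 45 = 93 + 45 = 138)
-33898/U(J(4)) - 101923/23727 = -33898/138 - 101923/23727 = -33898*1/138 - 101923*1/23727 = -16949/69 - 101923/23727 = -136393870/545721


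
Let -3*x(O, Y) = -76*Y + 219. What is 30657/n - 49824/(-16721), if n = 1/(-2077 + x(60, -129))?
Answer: -2777351796522/16721 ≈ -1.6610e+8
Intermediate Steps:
x(O, Y) = -73 + 76*Y/3 (x(O, Y) = -(-76*Y + 219)/3 = -(219 - 76*Y)/3 = -73 + 76*Y/3)
n = -1/5418 (n = 1/(-2077 + (-73 + (76/3)*(-129))) = 1/(-2077 + (-73 - 3268)) = 1/(-2077 - 3341) = 1/(-5418) = -1/5418 ≈ -0.00018457)
30657/n - 49824/(-16721) = 30657/(-1/5418) - 49824/(-16721) = 30657*(-5418) - 49824*(-1/16721) = -166099626 + 49824/16721 = -2777351796522/16721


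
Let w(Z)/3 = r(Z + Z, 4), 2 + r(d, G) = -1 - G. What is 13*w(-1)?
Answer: -273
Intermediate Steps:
r(d, G) = -3 - G (r(d, G) = -2 + (-1 - G) = -3 - G)
w(Z) = -21 (w(Z) = 3*(-3 - 1*4) = 3*(-3 - 4) = 3*(-7) = -21)
13*w(-1) = 13*(-21) = -273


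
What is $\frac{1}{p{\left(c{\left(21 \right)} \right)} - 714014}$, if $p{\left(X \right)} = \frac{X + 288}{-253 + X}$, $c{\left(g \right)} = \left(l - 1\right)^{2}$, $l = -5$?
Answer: $- \frac{217}{154941362} \approx -1.4005 \cdot 10^{-6}$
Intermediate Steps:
$c{\left(g \right)} = 36$ ($c{\left(g \right)} = \left(-5 - 1\right)^{2} = \left(-6\right)^{2} = 36$)
$p{\left(X \right)} = \frac{288 + X}{-253 + X}$
$\frac{1}{p{\left(c{\left(21 \right)} \right)} - 714014} = \frac{1}{\frac{288 + 36}{-253 + 36} - 714014} = \frac{1}{\frac{1}{-217} \cdot 324 - 714014} = \frac{1}{\left(- \frac{1}{217}\right) 324 - 714014} = \frac{1}{- \frac{324}{217} - 714014} = \frac{1}{- \frac{154941362}{217}} = - \frac{217}{154941362}$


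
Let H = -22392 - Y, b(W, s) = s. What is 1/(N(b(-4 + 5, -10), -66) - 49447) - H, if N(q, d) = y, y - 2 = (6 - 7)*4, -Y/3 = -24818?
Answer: 4788937853/49449 ≈ 96846.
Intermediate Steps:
Y = 74454 (Y = -3*(-24818) = 74454)
y = -2 (y = 2 + (6 - 7)*4 = 2 - 1*4 = 2 - 4 = -2)
N(q, d) = -2
H = -96846 (H = -22392 - 1*74454 = -22392 - 74454 = -96846)
1/(N(b(-4 + 5, -10), -66) - 49447) - H = 1/(-2 - 49447) - 1*(-96846) = 1/(-49449) + 96846 = -1/49449 + 96846 = 4788937853/49449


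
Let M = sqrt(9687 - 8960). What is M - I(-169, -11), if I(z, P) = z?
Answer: 169 + sqrt(727) ≈ 195.96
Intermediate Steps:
M = sqrt(727) ≈ 26.963
M - I(-169, -11) = sqrt(727) - 1*(-169) = sqrt(727) + 169 = 169 + sqrt(727)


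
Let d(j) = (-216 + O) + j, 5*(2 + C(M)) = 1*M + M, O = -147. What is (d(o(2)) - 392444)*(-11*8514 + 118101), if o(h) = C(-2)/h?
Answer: -48014934774/5 ≈ -9.6030e+9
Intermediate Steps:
C(M) = -2 + 2*M/5 (C(M) = -2 + (1*M + M)/5 = -2 + (M + M)/5 = -2 + (2*M)/5 = -2 + 2*M/5)
o(h) = -14/(5*h) (o(h) = (-2 + (2/5)*(-2))/h = (-2 - 4/5)/h = -14/(5*h))
d(j) = -363 + j (d(j) = (-216 - 147) + j = -363 + j)
(d(o(2)) - 392444)*(-11*8514 + 118101) = ((-363 - 14/5/2) - 392444)*(-11*8514 + 118101) = ((-363 - 14/5*1/2) - 392444)*(-93654 + 118101) = ((-363 - 7/5) - 392444)*24447 = (-1822/5 - 392444)*24447 = -1964042/5*24447 = -48014934774/5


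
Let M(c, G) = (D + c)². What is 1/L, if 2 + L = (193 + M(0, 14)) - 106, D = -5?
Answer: 1/110 ≈ 0.0090909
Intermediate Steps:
M(c, G) = (-5 + c)²
L = 110 (L = -2 + ((193 + (-5 + 0)²) - 106) = -2 + ((193 + (-5)²) - 106) = -2 + ((193 + 25) - 106) = -2 + (218 - 106) = -2 + 112 = 110)
1/L = 1/110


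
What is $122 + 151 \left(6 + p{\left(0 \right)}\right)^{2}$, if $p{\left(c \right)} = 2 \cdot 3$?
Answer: $21866$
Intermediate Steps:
$p{\left(c \right)} = 6$
$122 + 151 \left(6 + p{\left(0 \right)}\right)^{2} = 122 + 151 \left(6 + 6\right)^{2} = 122 + 151 \cdot 12^{2} = 122 + 151 \cdot 144 = 122 + 21744 = 21866$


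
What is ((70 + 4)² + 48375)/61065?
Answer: 53851/61065 ≈ 0.88186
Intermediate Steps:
((70 + 4)² + 48375)/61065 = (74² + 48375)*(1/61065) = (5476 + 48375)*(1/61065) = 53851*(1/61065) = 53851/61065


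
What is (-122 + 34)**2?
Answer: 7744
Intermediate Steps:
(-122 + 34)**2 = (-88)**2 = 7744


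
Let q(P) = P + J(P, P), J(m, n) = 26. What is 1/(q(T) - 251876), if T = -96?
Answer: -1/251946 ≈ -3.9691e-6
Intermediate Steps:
q(P) = 26 + P (q(P) = P + 26 = 26 + P)
1/(q(T) - 251876) = 1/((26 - 96) - 251876) = 1/(-70 - 251876) = 1/(-251946) = -1/251946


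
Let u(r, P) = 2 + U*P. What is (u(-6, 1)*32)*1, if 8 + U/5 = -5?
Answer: -2016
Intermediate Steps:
U = -65 (U = -40 + 5*(-5) = -40 - 25 = -65)
u(r, P) = 2 - 65*P
(u(-6, 1)*32)*1 = ((2 - 65*1)*32)*1 = ((2 - 65)*32)*1 = -63*32*1 = -2016*1 = -2016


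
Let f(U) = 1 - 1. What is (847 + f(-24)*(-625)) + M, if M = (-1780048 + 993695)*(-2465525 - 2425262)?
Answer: 3845885030658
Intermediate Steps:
f(U) = 0
M = 3845885029811 (M = -786353*(-4890787) = 3845885029811)
(847 + f(-24)*(-625)) + M = (847 + 0*(-625)) + 3845885029811 = (847 + 0) + 3845885029811 = 847 + 3845885029811 = 3845885030658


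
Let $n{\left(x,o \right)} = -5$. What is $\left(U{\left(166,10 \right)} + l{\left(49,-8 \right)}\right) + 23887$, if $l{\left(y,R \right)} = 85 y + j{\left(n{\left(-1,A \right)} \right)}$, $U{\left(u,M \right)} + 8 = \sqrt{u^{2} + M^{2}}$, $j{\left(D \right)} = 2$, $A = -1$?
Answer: $28046 + 2 \sqrt{6914} \approx 28212.0$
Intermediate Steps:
$U{\left(u,M \right)} = -8 + \sqrt{M^{2} + u^{2}}$ ($U{\left(u,M \right)} = -8 + \sqrt{u^{2} + M^{2}} = -8 + \sqrt{M^{2} + u^{2}}$)
$l{\left(y,R \right)} = 2 + 85 y$ ($l{\left(y,R \right)} = 85 y + 2 = 2 + 85 y$)
$\left(U{\left(166,10 \right)} + l{\left(49,-8 \right)}\right) + 23887 = \left(\left(-8 + \sqrt{10^{2} + 166^{2}}\right) + \left(2 + 85 \cdot 49\right)\right) + 23887 = \left(\left(-8 + \sqrt{100 + 27556}\right) + \left(2 + 4165\right)\right) + 23887 = \left(\left(-8 + \sqrt{27656}\right) + 4167\right) + 23887 = \left(\left(-8 + 2 \sqrt{6914}\right) + 4167\right) + 23887 = \left(4159 + 2 \sqrt{6914}\right) + 23887 = 28046 + 2 \sqrt{6914}$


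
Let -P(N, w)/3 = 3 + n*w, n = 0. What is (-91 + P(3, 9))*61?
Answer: -6100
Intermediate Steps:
P(N, w) = -9 (P(N, w) = -3*(3 + 0*w) = -3*(3 + 0) = -3*3 = -9)
(-91 + P(3, 9))*61 = (-91 - 9)*61 = -100*61 = -6100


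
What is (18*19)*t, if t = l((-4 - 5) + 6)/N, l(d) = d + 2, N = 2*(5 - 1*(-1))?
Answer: -57/2 ≈ -28.500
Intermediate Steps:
N = 12 (N = 2*(5 + 1) = 2*6 = 12)
l(d) = 2 + d
t = -1/12 (t = (2 + ((-4 - 5) + 6))/12 = (2 + (-9 + 6))*(1/12) = (2 - 3)*(1/12) = -1*1/12 = -1/12 ≈ -0.083333)
(18*19)*t = (18*19)*(-1/12) = 342*(-1/12) = -57/2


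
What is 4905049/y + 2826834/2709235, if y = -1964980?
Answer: -1546851630839/1064718518060 ≈ -1.4528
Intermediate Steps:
4905049/y + 2826834/2709235 = 4905049/(-1964980) + 2826834/2709235 = 4905049*(-1/1964980) + 2826834*(1/2709235) = -4905049/1964980 + 2826834/2709235 = -1546851630839/1064718518060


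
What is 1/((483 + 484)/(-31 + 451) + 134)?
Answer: 420/57247 ≈ 0.0073366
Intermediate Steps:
1/((483 + 484)/(-31 + 451) + 134) = 1/(967/420 + 134) = 1/(57247/420) = 420/57247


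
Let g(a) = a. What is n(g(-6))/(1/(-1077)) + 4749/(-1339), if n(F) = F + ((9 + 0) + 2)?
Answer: -7215264/1339 ≈ -5388.5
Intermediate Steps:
n(F) = 11 + F (n(F) = F + (9 + 2) = F + 11 = 11 + F)
n(g(-6))/(1/(-1077)) + 4749/(-1339) = (11 - 6)/(1/(-1077)) + 4749/(-1339) = 5/(-1/1077) + 4749*(-1/1339) = 5*(-1077) - 4749/1339 = -5385 - 4749/1339 = -7215264/1339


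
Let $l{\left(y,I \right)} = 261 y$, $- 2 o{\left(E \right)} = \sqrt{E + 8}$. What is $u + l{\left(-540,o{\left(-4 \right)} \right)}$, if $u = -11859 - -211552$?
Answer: $58753$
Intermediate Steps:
$o{\left(E \right)} = - \frac{\sqrt{8 + E}}{2}$ ($o{\left(E \right)} = - \frac{\sqrt{E + 8}}{2} = - \frac{\sqrt{8 + E}}{2}$)
$u = 199693$ ($u = -11859 + 211552 = 199693$)
$u + l{\left(-540,o{\left(-4 \right)} \right)} = 199693 + 261 \left(-540\right) = 199693 - 140940 = 58753$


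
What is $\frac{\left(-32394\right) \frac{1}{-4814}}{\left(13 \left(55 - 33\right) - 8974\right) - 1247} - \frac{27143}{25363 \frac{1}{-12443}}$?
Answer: $\frac{8076568623322694}{606519241835} \approx 13316.0$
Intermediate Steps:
$\frac{\left(-32394\right) \frac{1}{-4814}}{\left(13 \left(55 - 33\right) - 8974\right) - 1247} - \frac{27143}{25363 \frac{1}{-12443}} = \frac{\left(-32394\right) \left(- \frac{1}{4814}\right)}{\left(13 \cdot 22 - 8974\right) - 1247} - \frac{27143}{25363 \left(- \frac{1}{12443}\right)} = \frac{16197}{2407 \left(\left(286 - 8974\right) - 1247\right)} - \frac{27143}{- \frac{25363}{12443}} = \frac{16197}{2407 \left(-8688 - 1247\right)} - - \frac{337740349}{25363} = \frac{16197}{2407 \left(-9935\right)} + \frac{337740349}{25363} = \frac{16197}{2407} \left(- \frac{1}{9935}\right) + \frac{337740349}{25363} = - \frac{16197}{23913545} + \frac{337740349}{25363} = \frac{8076568623322694}{606519241835}$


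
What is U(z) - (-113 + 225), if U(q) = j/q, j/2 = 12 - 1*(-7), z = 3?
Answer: -298/3 ≈ -99.333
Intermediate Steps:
j = 38 (j = 2*(12 - 1*(-7)) = 2*(12 + 7) = 2*19 = 38)
U(q) = 38/q
U(z) - (-113 + 225) = 38/3 - (-113 + 225) = 38*(1/3) - 1*112 = 38/3 - 112 = -298/3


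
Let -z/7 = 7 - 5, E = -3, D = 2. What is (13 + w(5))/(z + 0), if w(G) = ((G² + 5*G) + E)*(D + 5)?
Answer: -171/7 ≈ -24.429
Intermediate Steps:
z = -14 (z = -7*(7 - 5) = -7*2 = -14)
w(G) = -21 + 7*G² + 35*G (w(G) = ((G² + 5*G) - 3)*(2 + 5) = (-3 + G² + 5*G)*7 = -21 + 7*G² + 35*G)
(13 + w(5))/(z + 0) = (13 + (-21 + 7*5² + 35*5))/(-14 + 0) = (13 + (-21 + 7*25 + 175))/(-14) = (13 + (-21 + 175 + 175))*(-1/14) = (13 + 329)*(-1/14) = 342*(-1/14) = -171/7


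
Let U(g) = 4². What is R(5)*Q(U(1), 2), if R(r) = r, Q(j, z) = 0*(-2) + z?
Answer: 10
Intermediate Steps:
U(g) = 16
Q(j, z) = z (Q(j, z) = 0 + z = z)
R(5)*Q(U(1), 2) = 5*2 = 10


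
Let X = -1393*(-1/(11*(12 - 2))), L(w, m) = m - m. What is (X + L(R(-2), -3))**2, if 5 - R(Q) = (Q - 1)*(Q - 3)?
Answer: 1940449/12100 ≈ 160.37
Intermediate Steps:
R(Q) = 5 - (-1 + Q)*(-3 + Q) (R(Q) = 5 - (Q - 1)*(Q - 3) = 5 - (-1 + Q)*(-3 + Q))
L(w, m) = 0
X = 1393/110 (X = -1393/(10*(-11)) = -1393/(-110) = -1393*(-1/110) = 1393/110 ≈ 12.664)
(X + L(R(-2), -3))**2 = (1393/110 + 0)**2 = (1393/110)**2 = 1940449/12100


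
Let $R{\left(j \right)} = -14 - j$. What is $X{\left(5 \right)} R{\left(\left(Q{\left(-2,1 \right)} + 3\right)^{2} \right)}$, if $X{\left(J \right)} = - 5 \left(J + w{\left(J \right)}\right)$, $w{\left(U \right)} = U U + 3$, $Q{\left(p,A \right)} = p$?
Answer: $2475$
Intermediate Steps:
$w{\left(U \right)} = 3 + U^{2}$ ($w{\left(U \right)} = U^{2} + 3 = 3 + U^{2}$)
$X{\left(J \right)} = -15 - 5 J - 5 J^{2}$ ($X{\left(J \right)} = - 5 \left(J + \left(3 + J^{2}\right)\right) = - 5 \left(3 + J + J^{2}\right) = -15 - 5 J - 5 J^{2}$)
$X{\left(5 \right)} R{\left(\left(Q{\left(-2,1 \right)} + 3\right)^{2} \right)} = \left(-15 - 25 - 5 \cdot 5^{2}\right) \left(-14 - \left(-2 + 3\right)^{2}\right) = \left(-15 - 25 - 125\right) \left(-14 - 1^{2}\right) = \left(-15 - 25 - 125\right) \left(-14 - 1\right) = - 165 \left(-14 - 1\right) = \left(-165\right) \left(-15\right) = 2475$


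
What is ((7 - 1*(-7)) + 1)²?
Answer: 225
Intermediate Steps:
((7 - 1*(-7)) + 1)² = ((7 + 7) + 1)² = (14 + 1)² = 15² = 225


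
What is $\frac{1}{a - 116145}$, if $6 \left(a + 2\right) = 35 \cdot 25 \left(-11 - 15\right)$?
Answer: $- \frac{3}{359816} \approx -8.3376 \cdot 10^{-6}$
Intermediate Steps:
$a = - \frac{11381}{3}$ ($a = -2 + \frac{35 \cdot 25 \left(-11 - 15\right)}{6} = -2 + \frac{875 \left(-26\right)}{6} = -2 + \frac{1}{6} \left(-22750\right) = -2 - \frac{11375}{3} = - \frac{11381}{3} \approx -3793.7$)
$\frac{1}{a - 116145} = \frac{1}{- \frac{11381}{3} - 116145} = \frac{1}{- \frac{359816}{3}} = - \frac{3}{359816}$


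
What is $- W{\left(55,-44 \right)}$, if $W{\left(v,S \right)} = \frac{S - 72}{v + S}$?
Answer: $\frac{116}{11} \approx 10.545$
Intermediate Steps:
$W{\left(v,S \right)} = \frac{-72 + S}{S + v}$
$- W{\left(55,-44 \right)} = - \frac{-72 - 44}{-44 + 55} = - \frac{-116}{11} = \left(-1\right) \left(- \frac{116}{11}\right) = \frac{116}{11}$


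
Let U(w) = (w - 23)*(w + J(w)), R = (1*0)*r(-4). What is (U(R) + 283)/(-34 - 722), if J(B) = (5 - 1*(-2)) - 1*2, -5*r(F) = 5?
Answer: -2/9 ≈ -0.22222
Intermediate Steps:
r(F) = -1 (r(F) = -⅕*5 = -1)
J(B) = 5 (J(B) = (5 + 2) - 2 = 7 - 2 = 5)
R = 0 (R = (1*0)*(-1) = 0*(-1) = 0)
U(w) = (-23 + w)*(5 + w) (U(w) = (w - 23)*(w + 5) = (-23 + w)*(5 + w))
(U(R) + 283)/(-34 - 722) = ((-115 + 0² - 18*0) + 283)/(-34 - 722) = ((-115 + 0 + 0) + 283)/(-756) = (-115 + 283)*(-1/756) = 168*(-1/756) = -2/9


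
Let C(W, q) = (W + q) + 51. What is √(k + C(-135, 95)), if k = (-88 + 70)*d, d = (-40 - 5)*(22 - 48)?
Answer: I*√21049 ≈ 145.08*I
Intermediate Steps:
d = 1170 (d = -45*(-26) = 1170)
k = -21060 (k = (-88 + 70)*1170 = -18*1170 = -21060)
C(W, q) = 51 + W + q
√(k + C(-135, 95)) = √(-21060 + (51 - 135 + 95)) = √(-21060 + 11) = √(-21049) = I*√21049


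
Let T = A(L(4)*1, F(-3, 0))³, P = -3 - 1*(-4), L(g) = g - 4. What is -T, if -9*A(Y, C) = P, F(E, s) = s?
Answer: 1/729 ≈ 0.0013717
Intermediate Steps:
L(g) = -4 + g
P = 1 (P = -3 + 4 = 1)
A(Y, C) = -⅑ (A(Y, C) = -⅑*1 = -⅑)
T = -1/729 (T = (-⅑)³ = -1/729 ≈ -0.0013717)
-T = -1*(-1/729) = 1/729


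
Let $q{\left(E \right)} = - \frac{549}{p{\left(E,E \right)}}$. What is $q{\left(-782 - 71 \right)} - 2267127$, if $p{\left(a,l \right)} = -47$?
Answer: $- \frac{106554420}{47} \approx -2.2671 \cdot 10^{6}$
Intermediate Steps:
$q{\left(E \right)} = \frac{549}{47}$ ($q{\left(E \right)} = - \frac{549}{-47} = \left(-549\right) \left(- \frac{1}{47}\right) = \frac{549}{47}$)
$q{\left(-782 - 71 \right)} - 2267127 = \frac{549}{47} - 2267127 = - \frac{106554420}{47}$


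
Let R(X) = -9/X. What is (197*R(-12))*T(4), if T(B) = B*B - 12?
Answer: 591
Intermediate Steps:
T(B) = -12 + B² (T(B) = B² - 12 = -12 + B²)
(197*R(-12))*T(4) = (197*(-9/(-12)))*(-12 + 4²) = (197*(-9*(-1/12)))*(-12 + 16) = (197*(¾))*4 = (591/4)*4 = 591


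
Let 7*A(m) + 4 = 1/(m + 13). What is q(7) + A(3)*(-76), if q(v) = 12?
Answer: 219/4 ≈ 54.750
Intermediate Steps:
A(m) = -4/7 + 1/(7*(13 + m)) (A(m) = -4/7 + 1/(7*(m + 13)) = -4/7 + 1/(7*(13 + m)))
q(7) + A(3)*(-76) = 12 + ((-51 - 4*3)/(7*(13 + 3)))*(-76) = 12 + ((1/7)*(-51 - 12)/16)*(-76) = 12 + ((1/7)*(1/16)*(-63))*(-76) = 12 - 9/16*(-76) = 12 + 171/4 = 219/4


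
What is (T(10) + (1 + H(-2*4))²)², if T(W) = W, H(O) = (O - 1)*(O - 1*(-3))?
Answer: 4519876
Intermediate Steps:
H(O) = (-1 + O)*(3 + O) (H(O) = (-1 + O)*(O + 3) = (-1 + O)*(3 + O))
(T(10) + (1 + H(-2*4))²)² = (10 + (1 + (-3 + (-2*4)² + 2*(-2*4)))²)² = (10 + (1 + (-3 + (-8)² + 2*(-8)))²)² = (10 + (1 + (-3 + 64 - 16))²)² = (10 + (1 + 45)²)² = (10 + 46²)² = (10 + 2116)² = 2126² = 4519876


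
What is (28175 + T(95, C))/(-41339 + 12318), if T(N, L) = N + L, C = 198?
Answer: -28468/29021 ≈ -0.98094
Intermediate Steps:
T(N, L) = L + N
(28175 + T(95, C))/(-41339 + 12318) = (28175 + (198 + 95))/(-41339 + 12318) = (28175 + 293)/(-29021) = 28468*(-1/29021) = -28468/29021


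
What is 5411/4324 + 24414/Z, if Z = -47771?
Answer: 6648815/8980948 ≈ 0.74032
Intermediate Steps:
5411/4324 + 24414/Z = 5411/4324 + 24414/(-47771) = 5411*(1/4324) + 24414*(-1/47771) = 5411/4324 - 24414/47771 = 6648815/8980948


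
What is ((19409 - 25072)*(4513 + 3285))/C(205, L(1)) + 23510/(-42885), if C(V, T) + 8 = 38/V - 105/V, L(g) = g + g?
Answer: 25881995895592/4880313 ≈ 5.3033e+6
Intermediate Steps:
L(g) = 2*g
C(V, T) = -8 - 67/V (C(V, T) = -8 + (38/V - 105/V) = -8 - 67/V)
((19409 - 25072)*(4513 + 3285))/C(205, L(1)) + 23510/(-42885) = ((19409 - 25072)*(4513 + 3285))/(-8 - 67/205) + 23510/(-42885) = (-5663*7798)/(-8 - 67*1/205) + 23510*(-1/42885) = -44160074/(-8 - 67/205) - 4702/8577 = -44160074/(-1707/205) - 4702/8577 = -44160074*(-205/1707) - 4702/8577 = 9052815170/1707 - 4702/8577 = 25881995895592/4880313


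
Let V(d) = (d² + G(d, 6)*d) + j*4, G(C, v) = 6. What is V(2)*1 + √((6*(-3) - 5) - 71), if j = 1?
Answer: 20 + I*√94 ≈ 20.0 + 9.6954*I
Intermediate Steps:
V(d) = 4 + d² + 6*d (V(d) = (d² + 6*d) + 1*4 = (d² + 6*d) + 4 = 4 + d² + 6*d)
V(2)*1 + √((6*(-3) - 5) - 71) = (4 + 2² + 6*2)*1 + √((6*(-3) - 5) - 71) = (4 + 4 + 12)*1 + √((-18 - 5) - 71) = 20*1 + √(-23 - 71) = 20 + √(-94) = 20 + I*√94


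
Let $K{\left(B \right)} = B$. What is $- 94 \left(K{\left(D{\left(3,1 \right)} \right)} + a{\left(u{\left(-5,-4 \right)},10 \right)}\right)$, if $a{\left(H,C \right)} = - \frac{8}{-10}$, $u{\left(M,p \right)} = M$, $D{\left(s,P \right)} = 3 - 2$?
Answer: $- \frac{846}{5} \approx -169.2$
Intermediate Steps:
$D{\left(s,P \right)} = 1$
$a{\left(H,C \right)} = \frac{4}{5}$ ($a{\left(H,C \right)} = \left(-8\right) \left(- \frac{1}{10}\right) = \frac{4}{5}$)
$- 94 \left(K{\left(D{\left(3,1 \right)} \right)} + a{\left(u{\left(-5,-4 \right)},10 \right)}\right) = - 94 \left(1 + \frac{4}{5}\right) = \left(-94\right) \frac{9}{5} = - \frac{846}{5}$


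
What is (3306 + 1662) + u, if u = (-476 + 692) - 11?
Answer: 5173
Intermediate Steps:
u = 205 (u = 216 - 11 = 205)
(3306 + 1662) + u = (3306 + 1662) + 205 = 4968 + 205 = 5173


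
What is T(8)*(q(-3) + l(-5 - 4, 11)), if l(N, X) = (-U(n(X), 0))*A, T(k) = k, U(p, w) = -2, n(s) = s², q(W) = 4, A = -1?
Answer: 16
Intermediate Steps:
l(N, X) = -2 (l(N, X) = -1*(-2)*(-1) = 2*(-1) = -2)
T(8)*(q(-3) + l(-5 - 4, 11)) = 8*(4 - 2) = 8*2 = 16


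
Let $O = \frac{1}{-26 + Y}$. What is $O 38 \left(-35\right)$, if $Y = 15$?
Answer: $\frac{1330}{11} \approx 120.91$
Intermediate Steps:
$O = - \frac{1}{11}$ ($O = \frac{1}{-26 + 15} = \frac{1}{-11} = - \frac{1}{11} \approx -0.090909$)
$O 38 \left(-35\right) = \left(- \frac{1}{11}\right) 38 \left(-35\right) = \left(- \frac{38}{11}\right) \left(-35\right) = \frac{1330}{11}$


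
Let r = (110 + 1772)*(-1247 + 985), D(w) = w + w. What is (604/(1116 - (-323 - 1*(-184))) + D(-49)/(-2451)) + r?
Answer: -1516727246026/3076005 ≈ -4.9308e+5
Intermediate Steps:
D(w) = 2*w
r = -493084 (r = 1882*(-262) = -493084)
(604/(1116 - (-323 - 1*(-184))) + D(-49)/(-2451)) + r = (604/(1116 - (-323 - 1*(-184))) + (2*(-49))/(-2451)) - 493084 = (604/(1116 - (-323 + 184)) - 98*(-1/2451)) - 493084 = (604/(1116 - 1*(-139)) + 98/2451) - 493084 = (604/(1116 + 139) + 98/2451) - 493084 = (604/1255 + 98/2451) - 493084 = 1603394/3076005 - 493084 = -1516727246026/3076005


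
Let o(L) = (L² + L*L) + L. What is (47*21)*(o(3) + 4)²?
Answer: 616875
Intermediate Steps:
o(L) = L + 2*L² (o(L) = (L² + L²) + L = 2*L² + L = L + 2*L²)
(47*21)*(o(3) + 4)² = (47*21)*(3*(1 + 2*3) + 4)² = 987*(3*(1 + 6) + 4)² = 987*(3*7 + 4)² = 987*(21 + 4)² = 987*25² = 987*625 = 616875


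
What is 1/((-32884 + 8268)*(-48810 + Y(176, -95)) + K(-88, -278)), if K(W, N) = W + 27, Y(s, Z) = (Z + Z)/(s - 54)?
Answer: 61/73294259359 ≈ 8.3226e-10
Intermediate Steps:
Y(s, Z) = 2*Z/(-54 + s) (Y(s, Z) = (2*Z)/(-54 + s) = 2*Z/(-54 + s))
K(W, N) = 27 + W
1/((-32884 + 8268)*(-48810 + Y(176, -95)) + K(-88, -278)) = 1/((-32884 + 8268)*(-48810 + 2*(-95)/(-54 + 176)) + (27 - 88)) = 1/(-24616*(-48810 + 2*(-95)/122) - 61) = 1/(-24616*(-48810 + 2*(-95)*(1/122)) - 61) = 1/(-24616*(-48810 - 95/61) - 61) = 1/(-24616*(-2977505/61) - 61) = 1/(73294263080/61 - 61) = 1/(73294259359/61) = 61/73294259359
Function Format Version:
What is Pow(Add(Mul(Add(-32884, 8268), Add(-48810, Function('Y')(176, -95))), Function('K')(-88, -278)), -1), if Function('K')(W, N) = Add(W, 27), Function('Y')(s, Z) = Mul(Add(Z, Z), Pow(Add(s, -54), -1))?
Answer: Rational(61, 73294259359) ≈ 8.3226e-10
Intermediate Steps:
Function('Y')(s, Z) = Mul(2, Z, Pow(Add(-54, s), -1)) (Function('Y')(s, Z) = Mul(Mul(2, Z), Pow(Add(-54, s), -1)) = Mul(2, Z, Pow(Add(-54, s), -1)))
Function('K')(W, N) = Add(27, W)
Pow(Add(Mul(Add(-32884, 8268), Add(-48810, Function('Y')(176, -95))), Function('K')(-88, -278)), -1) = Pow(Add(Mul(Add(-32884, 8268), Add(-48810, Mul(2, -95, Pow(Add(-54, 176), -1)))), Add(27, -88)), -1) = Pow(Add(Mul(-24616, Add(-48810, Mul(2, -95, Pow(122, -1)))), -61), -1) = Pow(Add(Mul(-24616, Add(-48810, Mul(2, -95, Rational(1, 122)))), -61), -1) = Pow(Add(Mul(-24616, Add(-48810, Rational(-95, 61))), -61), -1) = Pow(Add(Mul(-24616, Rational(-2977505, 61)), -61), -1) = Pow(Add(Rational(73294263080, 61), -61), -1) = Pow(Rational(73294259359, 61), -1) = Rational(61, 73294259359)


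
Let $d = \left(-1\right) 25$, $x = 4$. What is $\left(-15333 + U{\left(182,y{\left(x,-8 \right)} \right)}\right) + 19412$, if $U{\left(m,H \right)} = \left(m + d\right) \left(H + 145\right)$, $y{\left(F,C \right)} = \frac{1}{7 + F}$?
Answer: $\frac{295441}{11} \approx 26858.0$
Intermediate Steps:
$d = -25$
$U{\left(m,H \right)} = \left(-25 + m\right) \left(145 + H\right)$ ($U{\left(m,H \right)} = \left(m - 25\right) \left(H + 145\right) = \left(-25 + m\right) \left(145 + H\right)$)
$\left(-15333 + U{\left(182,y{\left(x,-8 \right)} \right)}\right) + 19412 = \left(-15333 + \left(-3625 - \frac{25}{7 + 4} + 145 \cdot 182 + \frac{1}{7 + 4} \cdot 182\right)\right) + 19412 = \left(-15333 + \left(-3625 - \frac{25}{11} + 26390 + \frac{1}{11} \cdot 182\right)\right) + 19412 = \left(-15333 + \left(-3625 - \frac{25}{11} + 26390 + \frac{182}{11}\right)\right) + 19412 = \left(-15333 + \frac{250572}{11}\right) + 19412 = \frac{81909}{11} + 19412 = \frac{295441}{11}$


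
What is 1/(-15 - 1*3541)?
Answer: -1/56656 ≈ -1.7650e-5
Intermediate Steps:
1/(-15 - 1*3541) = (1/3541)/(-16) = -1/16*1/3541 = -1/56656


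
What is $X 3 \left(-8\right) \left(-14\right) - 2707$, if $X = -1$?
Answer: $-3043$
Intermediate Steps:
$X 3 \left(-8\right) \left(-14\right) - 2707 = \left(-1\right) 3 \left(-8\right) \left(-14\right) - 2707 = \left(-3\right) \left(-8\right) \left(-14\right) - 2707 = 24 \left(-14\right) - 2707 = -336 - 2707 = -3043$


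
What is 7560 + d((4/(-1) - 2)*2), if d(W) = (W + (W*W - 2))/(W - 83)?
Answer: 143614/19 ≈ 7558.6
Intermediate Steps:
d(W) = (-2 + W + W²)/(-83 + W) (d(W) = (W + (W² - 2))/(-83 + W) = (W + (-2 + W²))/(-83 + W) = (-2 + W + W²)/(-83 + W))
7560 + d((4/(-1) - 2)*2) = 7560 + (-2 + (4/(-1) - 2)*2 + ((4/(-1) - 2)*2)²)/(-83 + (4/(-1) - 2)*2) = 7560 + (-2 + (4*(-1) - 2)*2 + ((4*(-1) - 2)*2)²)/(-83 + (4*(-1) - 2)*2) = 7560 + (-2 + (-4 - 2)*2 + ((-4 - 2)*2)²)/(-83 + (-4 - 2)*2) = 7560 + (-2 - 6*2 + (-6*2)²)/(-83 - 6*2) = 7560 + (-2 - 12 + (-12)²)/(-83 - 12) = 7560 + (-2 - 12 + 144)/(-95) = 7560 - 1/95*130 = 7560 - 26/19 = 143614/19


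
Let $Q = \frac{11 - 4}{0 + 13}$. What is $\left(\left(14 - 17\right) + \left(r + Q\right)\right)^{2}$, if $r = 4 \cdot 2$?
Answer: $\frac{5184}{169} \approx 30.675$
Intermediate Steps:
$Q = \frac{7}{13} \approx 0.53846$
$r = 8$
$\left(\left(14 - 17\right) + \left(r + Q\right)\right)^{2} = \left(\left(14 - 17\right) + \left(8 + \frac{7}{13}\right)\right)^{2} = \left(\left(14 - 17\right) + \frac{111}{13}\right)^{2} = \left(-3 + \frac{111}{13}\right)^{2} = \left(\frac{72}{13}\right)^{2} = \frac{5184}{169}$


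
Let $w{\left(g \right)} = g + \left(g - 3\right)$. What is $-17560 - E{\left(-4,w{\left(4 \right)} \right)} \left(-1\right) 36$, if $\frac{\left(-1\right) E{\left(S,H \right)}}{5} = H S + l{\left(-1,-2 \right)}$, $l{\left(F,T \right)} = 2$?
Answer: $-14320$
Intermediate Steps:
$w{\left(g \right)} = -3 + 2 g$ ($w{\left(g \right)} = g + \left(g - 3\right) = g + \left(-3 + g\right) = -3 + 2 g$)
$E{\left(S,H \right)} = -10 - 5 H S$ ($E{\left(S,H \right)} = - 5 \left(H S + 2\right) = - 5 \left(2 + H S\right) = -10 - 5 H S$)
$-17560 - E{\left(-4,w{\left(4 \right)} \right)} \left(-1\right) 36 = -17560 - \left(-10 - 5 \left(-3 + 2 \cdot 4\right) \left(-4\right)\right) \left(-1\right) 36 = -17560 - \left(-10 - 5 \left(-3 + 8\right) \left(-4\right)\right) \left(-1\right) 36 = -17560 - \left(-10 - 25 \left(-4\right)\right) \left(-1\right) 36 = -17560 - \left(-10 + 100\right) \left(-1\right) 36 = -17560 - 90 \left(-1\right) 36 = -17560 - \left(-90\right) 36 = -17560 - -3240 = -17560 + 3240 = -14320$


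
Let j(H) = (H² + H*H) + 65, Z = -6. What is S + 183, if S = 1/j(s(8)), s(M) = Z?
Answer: 25072/137 ≈ 183.01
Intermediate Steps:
s(M) = -6
j(H) = 65 + 2*H² (j(H) = (H² + H²) + 65 = 2*H² + 65 = 65 + 2*H²)
S = 1/137 (S = 1/(65 + 2*(-6)²) = 1/(65 + 2*36) = 1/(65 + 72) = 1/137 ≈ 0.0072993)
S + 183 = 1/137 + 183 = 25072/137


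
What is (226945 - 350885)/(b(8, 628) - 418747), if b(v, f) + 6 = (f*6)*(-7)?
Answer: 123940/445129 ≈ 0.27844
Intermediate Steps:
b(v, f) = -6 - 42*f (b(v, f) = -6 + (f*6)*(-7) = -6 + (6*f)*(-7) = -6 - 42*f)
(226945 - 350885)/(b(8, 628) - 418747) = (226945 - 350885)/((-6 - 42*628) - 418747) = -123940/((-6 - 26376) - 418747) = -123940/(-26382 - 418747) = -123940/(-445129) = -123940*(-1/445129) = 123940/445129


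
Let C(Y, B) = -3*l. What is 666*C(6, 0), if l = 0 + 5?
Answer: -9990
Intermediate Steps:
l = 5
C(Y, B) = -15 (C(Y, B) = -3*5 = -15)
666*C(6, 0) = 666*(-15) = -9990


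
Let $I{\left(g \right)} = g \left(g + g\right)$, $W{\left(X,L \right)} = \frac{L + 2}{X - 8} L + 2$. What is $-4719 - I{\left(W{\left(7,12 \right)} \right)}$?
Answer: $-59831$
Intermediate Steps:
$W{\left(X,L \right)} = 2 + \frac{L \left(2 + L\right)}{-8 + X}$ ($W{\left(X,L \right)} = \frac{2 + L}{-8 + X} L + 2 = \frac{L \left(2 + L\right)}{-8 + X} + 2 = 2 + \frac{L \left(2 + L\right)}{-8 + X}$)
$I{\left(g \right)} = 2 g^{2}$ ($I{\left(g \right)} = g 2 g = 2 g^{2}$)
$-4719 - I{\left(W{\left(7,12 \right)} \right)} = -4719 - 2 \left(\frac{-16 + 12^{2} + 2 \cdot 12 + 2 \cdot 7}{-8 + 7}\right)^{2} = -4719 - 2 \left(\frac{-16 + 144 + 24 + 14}{-1}\right)^{2} = -4719 - 2 \left(\left(-1\right) 166\right)^{2} = -4719 - 2 \left(-166\right)^{2} = -4719 - 2 \cdot 27556 = -4719 - 55112 = -59831$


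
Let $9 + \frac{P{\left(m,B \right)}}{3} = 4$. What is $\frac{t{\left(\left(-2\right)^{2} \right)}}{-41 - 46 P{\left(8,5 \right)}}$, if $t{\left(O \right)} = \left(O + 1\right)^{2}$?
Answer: $\frac{25}{649} \approx 0.038521$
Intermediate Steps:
$P{\left(m,B \right)} = -15$ ($P{\left(m,B \right)} = -27 + 3 \cdot 4 = -27 + 12 = -15$)
$t{\left(O \right)} = \left(1 + O\right)^{2}$
$\frac{t{\left(\left(-2\right)^{2} \right)}}{-41 - 46 P{\left(8,5 \right)}} = \frac{\left(1 + \left(-2\right)^{2}\right)^{2}}{-41 - -690} = \frac{\left(1 + 4\right)^{2}}{-41 + 690} = \frac{5^{2}}{649} = 25 \cdot \frac{1}{649} = \frac{25}{649}$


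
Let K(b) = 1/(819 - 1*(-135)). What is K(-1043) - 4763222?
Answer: -4544113787/954 ≈ -4.7632e+6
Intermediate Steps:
K(b) = 1/954 (K(b) = 1/(819 + 135) = 1/954)
K(-1043) - 4763222 = 1/954 - 4763222 = -4544113787/954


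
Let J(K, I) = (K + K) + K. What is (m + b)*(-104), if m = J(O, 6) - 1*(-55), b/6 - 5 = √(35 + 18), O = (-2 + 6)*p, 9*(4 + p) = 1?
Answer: -11960/3 - 624*√53 ≈ -8529.5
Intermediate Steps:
p = -35/9 (p = -4 + (⅑)*1 = -4 + ⅑ = -35/9 ≈ -3.8889)
O = -140/9 (O = (-2 + 6)*(-35/9) = 4*(-35/9) = -140/9 ≈ -15.556)
b = 30 + 6*√53 (b = 30 + 6*√(35 + 18) = 30 + 6*√53 ≈ 73.681)
J(K, I) = 3*K (J(K, I) = 2*K + K = 3*K)
m = 25/3 (m = 3*(-140/9) - 1*(-55) = -140/3 + 55 = 25/3 ≈ 8.3333)
(m + b)*(-104) = (25/3 + (30 + 6*√53))*(-104) = (115/3 + 6*√53)*(-104) = -11960/3 - 624*√53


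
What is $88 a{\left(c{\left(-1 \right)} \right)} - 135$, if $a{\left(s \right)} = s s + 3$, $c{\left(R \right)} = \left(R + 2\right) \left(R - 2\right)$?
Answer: $921$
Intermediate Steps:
$c{\left(R \right)} = \left(-2 + R\right) \left(2 + R\right)$ ($c{\left(R \right)} = \left(2 + R\right) \left(-2 + R\right) = \left(-2 + R\right) \left(2 + R\right)$)
$a{\left(s \right)} = 3 + s^{2}$ ($a{\left(s \right)} = s^{2} + 3 = 3 + s^{2}$)
$88 a{\left(c{\left(-1 \right)} \right)} - 135 = 88 \left(3 + \left(-4 + \left(-1\right)^{2}\right)^{2}\right) - 135 = 88 \left(3 + \left(-4 + 1\right)^{2}\right) - 135 = 88 \left(3 + \left(-3\right)^{2}\right) - 135 = 88 \left(3 + 9\right) - 135 = 88 \cdot 12 - 135 = 1056 - 135 = 921$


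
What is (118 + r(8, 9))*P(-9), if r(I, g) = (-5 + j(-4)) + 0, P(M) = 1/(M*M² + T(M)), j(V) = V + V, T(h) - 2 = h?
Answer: -105/736 ≈ -0.14266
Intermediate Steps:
T(h) = 2 + h
j(V) = 2*V
P(M) = 1/(2 + M + M³) (P(M) = 1/(M*M² + (2 + M)) = 1/(M³ + (2 + M)) = 1/(2 + M + M³))
r(I, g) = -13 (r(I, g) = (-5 + 2*(-4)) + 0 = (-5 - 8) + 0 = -13 + 0 = -13)
(118 + r(8, 9))*P(-9) = (118 - 13)/(2 - 9 + (-9)³) = 105/(2 - 9 - 729) = 105/(-736) = 105*(-1/736) = -105/736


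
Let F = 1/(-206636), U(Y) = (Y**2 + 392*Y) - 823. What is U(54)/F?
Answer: -4806559996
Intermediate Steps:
U(Y) = -823 + Y**2 + 392*Y
F = -1/206636 ≈ -4.8394e-6
U(54)/F = (-823 + 54**2 + 392*54)/(-1/206636) = (-823 + 2916 + 21168)*(-206636) = 23261*(-206636) = -4806559996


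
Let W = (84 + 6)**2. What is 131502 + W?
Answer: 139602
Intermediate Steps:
W = 8100 (W = 90**2 = 8100)
131502 + W = 131502 + 8100 = 139602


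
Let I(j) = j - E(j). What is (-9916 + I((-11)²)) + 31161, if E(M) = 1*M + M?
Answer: 21124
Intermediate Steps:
E(M) = 2*M (E(M) = M + M = 2*M)
I(j) = -j (I(j) = j - 2*j = -j)
(-9916 + I((-11)²)) + 31161 = (-9916 - 1*(-11)²) + 31161 = (-9916 - 1*121) + 31161 = (-9916 - 121) + 31161 = -10037 + 31161 = 21124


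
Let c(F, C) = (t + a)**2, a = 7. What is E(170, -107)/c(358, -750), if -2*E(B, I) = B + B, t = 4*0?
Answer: -170/49 ≈ -3.4694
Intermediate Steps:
t = 0
E(B, I) = -B (E(B, I) = -(B + B)/2 = -B)
c(F, C) = 49 (c(F, C) = (0 + 7)**2 = 7**2 = 49)
E(170, -107)/c(358, -750) = -1*170/49 = -170*1/49 = -170/49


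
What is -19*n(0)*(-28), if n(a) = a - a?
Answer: 0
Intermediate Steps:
n(a) = 0
-19*n(0)*(-28) = -19*0*(-28) = 0*(-28) = 0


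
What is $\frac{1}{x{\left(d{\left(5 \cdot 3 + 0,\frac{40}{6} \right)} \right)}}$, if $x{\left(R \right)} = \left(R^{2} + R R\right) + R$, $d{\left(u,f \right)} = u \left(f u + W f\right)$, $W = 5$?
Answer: $\frac{1}{8002000} \approx 1.2497 \cdot 10^{-7}$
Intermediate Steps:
$d{\left(u,f \right)} = u \left(5 f + f u\right)$ ($d{\left(u,f \right)} = u \left(f u + 5 f\right) = u \left(5 f + f u\right)$)
$x{\left(R \right)} = R + 2 R^{2}$ ($x{\left(R \right)} = \left(R^{2} + R^{2}\right) + R = 2 R^{2} + R = R + 2 R^{2}$)
$\frac{1}{x{\left(d{\left(5 \cdot 3 + 0,\frac{40}{6} \right)} \right)}} = \frac{1}{\frac{40}{6} \left(5 \cdot 3 + 0\right) \left(5 + \left(5 \cdot 3 + 0\right)\right) \left(1 + 2 \cdot \frac{40}{6} \left(5 \cdot 3 + 0\right) \left(5 + \left(5 \cdot 3 + 0\right)\right)\right)} = \frac{1}{40 \cdot \frac{1}{6} \left(15 + 0\right) \left(5 + \left(15 + 0\right)\right) \left(1 + 2 \cdot 40 \cdot \frac{1}{6} \left(15 + 0\right) \left(5 + \left(15 + 0\right)\right)\right)} = \frac{1}{\frac{20}{3} \cdot 15 \left(5 + 15\right) \left(1 + 2 \cdot \frac{20}{3} \cdot 15 \left(5 + 15\right)\right)} = \frac{1}{\frac{20}{3} \cdot 15 \cdot 20 \left(1 + 2 \cdot \frac{20}{3} \cdot 15 \cdot 20\right)} = \frac{1}{2000 \left(1 + 2 \cdot 2000\right)} = \frac{1}{2000 \left(1 + 4000\right)} = \frac{1}{2000 \cdot 4001} = \frac{1}{8002000}$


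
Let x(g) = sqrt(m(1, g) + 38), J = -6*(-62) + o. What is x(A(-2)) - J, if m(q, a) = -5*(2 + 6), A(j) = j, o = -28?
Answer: -344 + I*sqrt(2) ≈ -344.0 + 1.4142*I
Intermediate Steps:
m(q, a) = -40 (m(q, a) = -5*8 = -40)
J = 344 (J = -6*(-62) - 28 = 372 - 28 = 344)
x(g) = I*sqrt(2) (x(g) = sqrt(-40 + 38) = sqrt(-2) = I*sqrt(2))
x(A(-2)) - J = I*sqrt(2) - 1*344 = I*sqrt(2) - 344 = -344 + I*sqrt(2)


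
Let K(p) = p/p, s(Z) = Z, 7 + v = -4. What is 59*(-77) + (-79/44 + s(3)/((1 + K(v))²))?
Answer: -99969/22 ≈ -4544.0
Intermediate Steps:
v = -11 (v = -7 - 4 = -11)
K(p) = 1
59*(-77) + (-79/44 + s(3)/((1 + K(v))²)) = 59*(-77) + (-79/44 + 3/((1 + 1)²)) = -4543 + (-79*1/44 + 3/(2²)) = -4543 + (-79/44 + 3/4) = -4543 + (-79/44 + 3*(¼)) = -4543 + (-79/44 + ¾) = -4543 - 23/22 = -99969/22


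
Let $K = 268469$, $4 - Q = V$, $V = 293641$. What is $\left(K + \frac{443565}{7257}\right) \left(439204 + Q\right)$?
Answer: $\frac{94556591735522}{2419} \approx 3.9089 \cdot 10^{10}$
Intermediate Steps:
$Q = -293637$ ($Q = 4 - 293641 = -293637$)
$\left(K + \frac{443565}{7257}\right) \left(439204 + Q\right) = \left(268469 + \frac{443565}{7257}\right) \left(439204 - 293637\right) = \left(268469 + 443565 \cdot \frac{1}{7257}\right) 145567 = \left(268469 + \frac{147855}{2419}\right) 145567 = \frac{649574366}{2419} \cdot 145567 = \frac{94556591735522}{2419}$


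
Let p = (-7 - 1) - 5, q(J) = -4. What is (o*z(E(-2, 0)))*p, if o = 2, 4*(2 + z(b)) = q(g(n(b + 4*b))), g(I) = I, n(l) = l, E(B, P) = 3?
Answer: 78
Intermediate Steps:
z(b) = -3 (z(b) = -2 + (¼)*(-4) = -2 - 1 = -3)
p = -13 (p = -8 - 5 = -13)
(o*z(E(-2, 0)))*p = (2*(-3))*(-13) = -6*(-13) = 78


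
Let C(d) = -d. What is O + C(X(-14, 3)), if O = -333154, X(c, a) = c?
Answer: -333140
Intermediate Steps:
O + C(X(-14, 3)) = -333154 - 1*(-14) = -333154 + 14 = -333140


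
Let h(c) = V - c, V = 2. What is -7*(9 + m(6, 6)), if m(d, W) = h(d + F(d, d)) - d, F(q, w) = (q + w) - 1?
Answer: 84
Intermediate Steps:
F(q, w) = -1 + q + w
h(c) = 2 - c
m(d, W) = 3 - 4*d (m(d, W) = (2 - (d + (-1 + d + d))) - d = (2 - (d + (-1 + 2*d))) - d = (2 - (-1 + 3*d)) - d = (2 + (1 - 3*d)) - d = (3 - 3*d) - d = 3 - 4*d)
-7*(9 + m(6, 6)) = -7*(9 + (3 - 4*6)) = -7*(9 + (3 - 24)) = -7*(9 - 21) = -7*(-12) = 84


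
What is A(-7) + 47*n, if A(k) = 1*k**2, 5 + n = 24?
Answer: 942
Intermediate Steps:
n = 19 (n = -5 + 24 = 19)
A(k) = k**2
A(-7) + 47*n = (-7)**2 + 47*19 = 49 + 893 = 942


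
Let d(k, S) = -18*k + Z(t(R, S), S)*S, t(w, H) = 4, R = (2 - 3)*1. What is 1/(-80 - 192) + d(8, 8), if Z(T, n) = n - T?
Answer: -30465/272 ≈ -112.00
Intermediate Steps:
R = -1 (R = -1*1 = -1)
d(k, S) = -18*k + S*(-4 + S) (d(k, S) = -18*k + (S - 1*4)*S = -18*k + (S - 4)*S = -18*k + (-4 + S)*S = -18*k + S*(-4 + S))
1/(-80 - 192) + d(8, 8) = 1/(-80 - 192) + (-18*8 + 8*(-4 + 8)) = 1/(-272) + (-144 + 8*4) = -1/272 + (-144 + 32) = -1/272 - 112 = -30465/272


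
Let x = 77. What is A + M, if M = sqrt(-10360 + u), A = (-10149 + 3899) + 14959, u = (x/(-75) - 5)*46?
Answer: 8709 + 4*I*sqrt(149586)/15 ≈ 8709.0 + 103.14*I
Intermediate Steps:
u = -20792/75 (u = (77/(-75) - 5)*46 = (77*(-1/75) - 5)*46 = (-77/75 - 5)*46 = -452/75*46 = -20792/75 ≈ -277.23)
A = 8709 (A = -6250 + 14959 = 8709)
M = 4*I*sqrt(149586)/15 (M = sqrt(-10360 - 20792/75) = sqrt(-797792/75) = 4*I*sqrt(149586)/15 ≈ 103.14*I)
A + M = 8709 + 4*I*sqrt(149586)/15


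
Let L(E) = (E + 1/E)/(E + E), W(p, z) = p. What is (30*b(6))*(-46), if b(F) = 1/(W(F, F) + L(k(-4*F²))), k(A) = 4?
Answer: -44160/209 ≈ -211.29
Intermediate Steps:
L(E) = (E + 1/E)/(2*E) (L(E) = (E + 1/E)/((2*E)) = (E + 1/E)*(1/(2*E)) = (E + 1/E)/(2*E))
b(F) = 1/(17/32 + F) (b(F) = 1/(F + (½)*(1 + 4²)/4²) = 1/(F + (½)*(1/16)*(1 + 16)) = 1/(F + (½)*(1/16)*17) = 1/(F + 17/32) = 1/(17/32 + F))
(30*b(6))*(-46) = (30*(32/(17 + 32*6)))*(-46) = (30*(32/(17 + 192)))*(-46) = (30*(32/209))*(-46) = (960/209)*(-46) = -44160/209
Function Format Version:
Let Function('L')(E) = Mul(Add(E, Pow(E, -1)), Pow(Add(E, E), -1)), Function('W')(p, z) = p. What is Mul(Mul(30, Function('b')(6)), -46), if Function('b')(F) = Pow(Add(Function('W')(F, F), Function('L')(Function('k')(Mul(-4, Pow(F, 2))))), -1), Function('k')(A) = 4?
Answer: Rational(-44160, 209) ≈ -211.29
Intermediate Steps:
Function('L')(E) = Mul(Rational(1, 2), Pow(E, -1), Add(E, Pow(E, -1))) (Function('L')(E) = Mul(Add(E, Pow(E, -1)), Pow(Mul(2, E), -1)) = Mul(Add(E, Pow(E, -1)), Mul(Rational(1, 2), Pow(E, -1))) = Mul(Rational(1, 2), Pow(E, -1), Add(E, Pow(E, -1))))
Function('b')(F) = Pow(Add(Rational(17, 32), F), -1) (Function('b')(F) = Pow(Add(F, Mul(Rational(1, 2), Pow(4, -2), Add(1, Pow(4, 2)))), -1) = Pow(Add(F, Mul(Rational(1, 2), Rational(1, 16), Add(1, 16))), -1) = Pow(Add(F, Mul(Rational(1, 2), Rational(1, 16), 17)), -1) = Pow(Add(F, Rational(17, 32)), -1) = Pow(Add(Rational(17, 32), F), -1))
Mul(Mul(30, Function('b')(6)), -46) = Mul(Mul(30, Mul(32, Pow(Add(17, Mul(32, 6)), -1))), -46) = Mul(Mul(30, Mul(32, Pow(Add(17, 192), -1))), -46) = Mul(Mul(30, Mul(32, Pow(209, -1))), -46) = Mul(Mul(30, Mul(32, Rational(1, 209))), -46) = Mul(Mul(30, Rational(32, 209)), -46) = Mul(Rational(960, 209), -46) = Rational(-44160, 209)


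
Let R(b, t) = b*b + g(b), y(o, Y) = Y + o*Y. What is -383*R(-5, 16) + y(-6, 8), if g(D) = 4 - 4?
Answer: -9615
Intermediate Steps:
y(o, Y) = Y + Y*o
g(D) = 0
R(b, t) = b² (R(b, t) = b*b + 0 = b² + 0 = b²)
-383*R(-5, 16) + y(-6, 8) = -383*(-5)² + 8*(1 - 6) = -383*25 + 8*(-5) = -9575 - 40 = -9615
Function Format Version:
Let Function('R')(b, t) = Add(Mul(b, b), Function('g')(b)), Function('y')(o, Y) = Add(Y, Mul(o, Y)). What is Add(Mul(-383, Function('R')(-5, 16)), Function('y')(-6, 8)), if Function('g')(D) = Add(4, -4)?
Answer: -9615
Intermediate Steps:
Function('y')(o, Y) = Add(Y, Mul(Y, o))
Function('g')(D) = 0
Function('R')(b, t) = Pow(b, 2) (Function('R')(b, t) = Add(Mul(b, b), 0) = Add(Pow(b, 2), 0) = Pow(b, 2))
Add(Mul(-383, Function('R')(-5, 16)), Function('y')(-6, 8)) = Add(Mul(-383, Pow(-5, 2)), Mul(8, Add(1, -6))) = Add(Mul(-383, 25), Mul(8, -5)) = Add(-9575, -40) = -9615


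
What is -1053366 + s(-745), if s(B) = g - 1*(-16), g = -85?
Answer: -1053435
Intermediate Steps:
s(B) = -69 (s(B) = -85 - 1*(-16) = -85 + 16 = -69)
-1053366 + s(-745) = -1053366 - 69 = -1053435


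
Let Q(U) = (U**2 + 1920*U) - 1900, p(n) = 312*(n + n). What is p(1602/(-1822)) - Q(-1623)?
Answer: 440361317/911 ≈ 4.8338e+5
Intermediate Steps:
p(n) = 624*n (p(n) = 312*(2*n) = 624*n)
Q(U) = -1900 + U**2 + 1920*U
p(1602/(-1822)) - Q(-1623) = 624*(1602/(-1822)) - (-1900 + (-1623)**2 + 1920*(-1623)) = 624*(1602*(-1/1822)) - (-1900 + 2634129 - 3116160) = 624*(-801/911) - 1*(-483931) = -499824/911 + 483931 = 440361317/911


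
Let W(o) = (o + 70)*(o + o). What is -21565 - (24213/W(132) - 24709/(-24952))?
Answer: -1195715790207/55443344 ≈ -21566.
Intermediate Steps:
W(o) = 2*o*(70 + o) (W(o) = (70 + o)*(2*o) = 2*o*(70 + o))
-21565 - (24213/W(132) - 24709/(-24952)) = -21565 - (24213/((2*132*(70 + 132))) - 24709/(-24952)) = -21565 - (24213/((2*132*202)) - 24709*(-1/24952)) = -21565 - (24213/53328 + 24709/24952) = -21565 - (24213*(1/53328) + 24709/24952) = -21565 - (8071/17776 + 24709/24952) = -21565 - 1*80076847/55443344 = -21565 - 80076847/55443344 = -1195715790207/55443344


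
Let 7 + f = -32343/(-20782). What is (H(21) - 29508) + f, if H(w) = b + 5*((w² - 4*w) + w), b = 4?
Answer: -573987279/20782 ≈ -27619.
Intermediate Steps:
f = -113131/20782 (f = -7 - 32343/(-20782) = -7 - 32343*(-1/20782) = -7 + 32343/20782 = -113131/20782 ≈ -5.4437)
H(w) = 4 - 15*w + 5*w² (H(w) = 4 + 5*((w² - 4*w) + w) = 4 + 5*(w² - 3*w) = 4 + (-15*w + 5*w²) = 4 - 15*w + 5*w²)
(H(21) - 29508) + f = ((4 - 15*21 + 5*21²) - 29508) - 113131/20782 = ((4 - 315 + 5*441) - 29508) - 113131/20782 = ((4 - 315 + 2205) - 29508) - 113131/20782 = (1894 - 29508) - 113131/20782 = -27614 - 113131/20782 = -573987279/20782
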